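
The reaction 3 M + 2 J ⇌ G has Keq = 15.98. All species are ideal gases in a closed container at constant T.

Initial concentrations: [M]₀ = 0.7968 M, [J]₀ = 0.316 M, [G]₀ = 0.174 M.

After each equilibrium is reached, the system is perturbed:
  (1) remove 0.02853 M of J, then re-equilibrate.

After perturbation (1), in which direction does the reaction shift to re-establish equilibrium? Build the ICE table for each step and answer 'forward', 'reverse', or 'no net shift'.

Direction: reverse

Q₀ = 3.445 vs Keq = 15.98 ⇒ Q<K, forward
Step 1:
                    M           J           G
  I            0.7968       0.316       0.174
  C           -0.1414    -0.09428     0.04714
  E            0.6554      0.2217      0.2211
  solve Keq expr → x = 0.04714; check Q = 15.98
Then remove 0.02853 M of J.
Step 2:
                    M           J           G
  I            0.6554      0.1932      0.2211
  C           0.02171     0.01447   -0.007235
  E            0.6771      0.2077      0.2139
  solve Keq expr → x = -0.007235; check Q = 15.98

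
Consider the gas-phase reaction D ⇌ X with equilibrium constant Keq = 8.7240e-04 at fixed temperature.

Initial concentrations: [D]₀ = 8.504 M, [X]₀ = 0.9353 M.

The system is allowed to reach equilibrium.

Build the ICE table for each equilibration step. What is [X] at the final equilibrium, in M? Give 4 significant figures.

[X]_eq = 0.008228 M

Q₀ = 0.11 vs Keq = 8.7240e-04 ⇒ Q>K, reverse
Step 1:
                   D          X
  init         8.504     0.9353
  Δ           0.9271    -0.9271
  eq           9.431   0.008228
  solve Keq expr → x = -0.9271; check Q = 8.7240e-04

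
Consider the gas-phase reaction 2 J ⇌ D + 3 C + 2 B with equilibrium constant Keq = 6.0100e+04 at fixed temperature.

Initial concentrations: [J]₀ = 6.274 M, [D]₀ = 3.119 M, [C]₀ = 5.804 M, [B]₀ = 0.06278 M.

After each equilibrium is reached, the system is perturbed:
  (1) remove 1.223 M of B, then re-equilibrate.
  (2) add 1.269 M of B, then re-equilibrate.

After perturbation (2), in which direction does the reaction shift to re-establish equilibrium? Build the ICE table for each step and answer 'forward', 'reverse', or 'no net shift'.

Direction: reverse

Q₀ = 0.06106 vs Keq = 6.0100e+04 ⇒ Q<K, forward
Step 1:
                    J           D           C           B
  Initial       6.274       3.119       5.804     0.06278
  Change       -4.422       2.211       6.633       4.422
  Equil         1.852        5.33       12.44       4.485
  solve Keq expr → x = 2.211; check Q = 6.0100e+04
Then remove 1.223 M of B.
Step 2:
                    J           D           C           B
  Initial       1.852        5.33       12.44       3.262
  Change      -0.2882      0.1441      0.4324      0.2882
  Equil         1.564       5.474       12.87        3.55
  solve Keq expr → x = 0.1441; check Q = 6.0100e+04
Then add 1.269 M of B.
Step 3:
                    J           D           C           B
  Initial       1.564       5.474       12.87       4.819
  Change       0.2986     -0.1493     -0.4479     -0.2986
  Equil         1.863       5.325       12.42        4.52
  solve Keq expr → x = -0.1493; check Q = 6.0100e+04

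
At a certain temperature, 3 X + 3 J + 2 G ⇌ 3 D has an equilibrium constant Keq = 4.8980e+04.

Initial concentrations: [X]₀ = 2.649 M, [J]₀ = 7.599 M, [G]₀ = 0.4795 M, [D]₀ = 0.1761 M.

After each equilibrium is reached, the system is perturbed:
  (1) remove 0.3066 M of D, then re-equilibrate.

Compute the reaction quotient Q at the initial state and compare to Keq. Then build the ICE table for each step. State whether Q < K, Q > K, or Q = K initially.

Q₀ = 2.9120e-06 vs Keq = 4.8980e+04 ⇒ Q<K, forward
Step 1:
                   X          J          G          D
  I            2.649      7.599     0.4795     0.1761
  C          -0.7191    -0.7191    -0.4794     0.7191
  E             1.93       6.88 7.9110e-05     0.8952
  solve Keq expr → x = 0.2397; check Q = 4.8980e+04
Then remove 0.3066 M of D.
Step 2:
                   X          J          G          D
  I             1.93       6.88 7.9110e-05     0.5886
  C       -5.5384e-05 -5.5384e-05 -3.6923e-05 5.5384e-05
  E             1.93       6.88 4.2187e-05     0.5887
  solve Keq expr → x = 1.8461e-05; check Q = 4.8980e+04

Q₀ = 2.9120e-06; Q < K (proceeds forward)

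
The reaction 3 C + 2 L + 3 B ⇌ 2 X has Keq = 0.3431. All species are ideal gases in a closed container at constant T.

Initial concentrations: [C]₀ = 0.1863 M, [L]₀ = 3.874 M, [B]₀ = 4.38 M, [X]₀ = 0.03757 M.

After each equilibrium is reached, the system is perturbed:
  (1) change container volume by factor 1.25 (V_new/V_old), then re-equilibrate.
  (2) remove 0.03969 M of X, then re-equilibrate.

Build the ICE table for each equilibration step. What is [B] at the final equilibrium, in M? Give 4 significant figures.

[B]_eq = 3.388 M

Q₀ = 1.7310e-04 vs Keq = 0.3431 ⇒ Q<K, forward
Step 1:
                    C           L           B           X
  Initial      0.1863       3.874        4.38     0.03757
  Change      -0.1493    -0.09951     -0.1493     0.09951
  Equil       0.03703       3.774       4.231      0.1371
  solve Keq expr → x = 0.04976; check Q = 0.3431
Then change container volume by factor 1.25 (V_new/V_old).
Step 2:
                    C           L           B           X
  Initial     0.02962        3.02       3.385      0.1097
  Change      0.01378    0.009184     0.01378   -0.009184
  Equil        0.0434       3.029       3.398      0.1005
  solve Keq expr → x = -0.004592; check Q = 0.3431
Then remove 0.03969 M of X.
Step 3:
                    C           L           B           X
  Initial      0.0434       3.029       3.398     0.06079
  Change    -0.009981   -0.006654   -0.009981    0.006654
  Equil       0.03342       3.022       3.388     0.06745
  solve Keq expr → x = 0.003327; check Q = 0.3431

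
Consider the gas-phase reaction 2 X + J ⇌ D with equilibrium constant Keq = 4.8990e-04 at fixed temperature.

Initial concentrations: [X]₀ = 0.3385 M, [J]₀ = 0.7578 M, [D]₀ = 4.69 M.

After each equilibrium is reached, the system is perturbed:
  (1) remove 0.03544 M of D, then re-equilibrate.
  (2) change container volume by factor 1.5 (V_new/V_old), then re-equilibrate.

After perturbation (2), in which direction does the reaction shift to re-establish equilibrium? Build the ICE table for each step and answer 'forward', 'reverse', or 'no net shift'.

Q₀ = 54.01 vs Keq = 4.8990e-04 ⇒ Q>K, reverse
Step 1:
                    X           J           D
  init         0.3385      0.7578        4.69
  Δ             8.939        4.47       -4.47
  eq            9.278       5.227      0.2204
  solve Keq expr → x = -4.47; check Q = 4.8990e-04
Then remove 0.03544 M of D.
Step 2:
                    X           J           D
  init          9.278       5.227       0.185
  Δ          -0.06238    -0.03119     0.03119
  eq            9.215       5.196      0.2162
  solve Keq expr → x = 0.03119; check Q = 4.8990e-04
Then change container volume by factor 1.5 (V_new/V_old).
Step 3:
                    X           J           D
  init          6.144       3.464      0.1441
  Δ            0.1508     0.07542    -0.07542
  eq            6.294        3.54      0.0687
  solve Keq expr → x = -0.07542; check Q = 4.8990e-04

Direction: reverse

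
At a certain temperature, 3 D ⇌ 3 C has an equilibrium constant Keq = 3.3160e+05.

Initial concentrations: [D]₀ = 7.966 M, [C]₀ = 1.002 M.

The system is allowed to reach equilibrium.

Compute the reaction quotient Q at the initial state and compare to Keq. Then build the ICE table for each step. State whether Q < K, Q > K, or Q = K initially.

Q₀ = 0.00199 vs Keq = 3.3160e+05 ⇒ Q<K, forward
Step 1:
                    D           C
  I             7.966       1.002
  C            -7.838       7.838
  E            0.1277        8.84
  solve Keq expr → x = 2.613; check Q = 3.3160e+05

Q₀ = 0.00199; Q < K (proceeds forward)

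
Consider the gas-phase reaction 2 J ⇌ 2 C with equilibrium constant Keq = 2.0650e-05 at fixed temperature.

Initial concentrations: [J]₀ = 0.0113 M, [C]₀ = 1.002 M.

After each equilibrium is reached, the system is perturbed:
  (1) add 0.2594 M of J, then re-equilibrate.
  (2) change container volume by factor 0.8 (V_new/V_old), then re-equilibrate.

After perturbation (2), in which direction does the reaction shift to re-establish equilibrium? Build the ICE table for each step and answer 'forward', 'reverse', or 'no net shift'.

Direction: no net shift

Q₀ = 7863 vs Keq = 2.0650e-05 ⇒ Q>K, reverse
Step 1:
                    J           C
  Initial      0.0113       1.002
  Change       0.9974     -0.9974
  Equil         1.009    0.004584
  solve Keq expr → x = -0.4987; check Q = 2.0650e-05
Then add 0.2594 M of J.
Step 2:
                    J           C
  Initial       1.268    0.004584
  Change    -0.001173    0.001173
  Equil         1.267    0.005757
  solve Keq expr → x = 5.8672e-04; check Q = 2.0650e-05
Then change container volume by factor 0.8 (V_new/V_old).
Step 3:
                    J           C
  Initial       1.584    0.007197
  Change            0           0
  Equil         1.584    0.007197
  solve Keq expr → x = 0; check Q = 2.0650e-05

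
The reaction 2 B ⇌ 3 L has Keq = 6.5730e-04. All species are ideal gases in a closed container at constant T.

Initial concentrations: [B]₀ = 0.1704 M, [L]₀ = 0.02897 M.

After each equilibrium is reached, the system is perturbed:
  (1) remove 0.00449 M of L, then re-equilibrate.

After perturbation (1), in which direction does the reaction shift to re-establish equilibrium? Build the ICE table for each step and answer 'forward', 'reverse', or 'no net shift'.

Q₀ = 8.3735e-04 vs Keq = 6.5730e-04 ⇒ Q>K, reverse
Step 1:
                  B         L
  init       0.1704   0.02897
  Δ          0.0014   -0.0021
  eq         0.1718   0.02687
  solve Keq expr → x = -6.9996e-04; check Q = 6.5730e-04
Then remove 0.00449 M of L.
Step 2:
                  B         L
  init       0.1718   0.02238
  Δ       -0.002798  0.004197
  eq          0.169   0.02658
  solve Keq expr → x = 0.001399; check Q = 6.5730e-04

Direction: forward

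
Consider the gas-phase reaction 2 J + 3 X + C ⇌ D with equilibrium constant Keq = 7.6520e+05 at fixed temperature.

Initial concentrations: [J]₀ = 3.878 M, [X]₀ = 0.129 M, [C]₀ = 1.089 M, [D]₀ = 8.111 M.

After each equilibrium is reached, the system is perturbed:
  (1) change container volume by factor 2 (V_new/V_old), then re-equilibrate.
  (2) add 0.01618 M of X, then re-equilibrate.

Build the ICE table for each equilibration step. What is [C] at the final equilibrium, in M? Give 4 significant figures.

[C]_eq = 0.5223 M

Q₀ = 230.7 vs Keq = 7.6520e+05 ⇒ Q<K, forward
Step 1:
                  J         X         C         D
  I           3.878     0.129     1.089     8.111
  C        -0.08007   -0.1201  -0.04003   0.04003
  E           3.798  0.008896     1.049     8.151
  solve Keq expr → x = 0.04003; check Q = 7.6520e+05
Then change container volume by factor 2 (V_new/V_old).
Step 2:
                  J         X         C         D
  I           1.899  0.004448    0.5245     4.076
  C        0.006406   0.00961  0.003203 -0.003203
  E           1.905   0.01406    0.5277     4.072
  solve Keq expr → x = -0.003203; check Q = 7.6520e+05
Then add 0.01618 M of X.
Step 3:
                  J         X         C         D
  I           1.905   0.03024    0.5277     4.072
  C        -0.01072  -0.01607 -0.005358  0.005358
  E           1.895   0.01416    0.5223     4.078
  solve Keq expr → x = 0.005358; check Q = 7.6520e+05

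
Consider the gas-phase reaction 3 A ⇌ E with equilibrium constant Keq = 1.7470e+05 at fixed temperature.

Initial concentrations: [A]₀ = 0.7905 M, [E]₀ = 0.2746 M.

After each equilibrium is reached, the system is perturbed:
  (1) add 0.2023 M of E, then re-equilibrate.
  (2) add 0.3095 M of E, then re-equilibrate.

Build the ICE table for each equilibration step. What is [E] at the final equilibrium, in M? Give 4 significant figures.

[E]_eq = 1.044 M

Q₀ = 0.5559 vs Keq = 1.7470e+05 ⇒ Q<K, forward
Step 1:
                    A           E
  Initial      0.7905      0.2746
  Change       -0.776      0.2587
  Equil       0.01451      0.5333
  solve Keq expr → x = 0.2587; check Q = 1.7470e+05
Then add 0.2023 M of E.
Step 2:
                    A           E
  Initial     0.01451      0.7356
  Change     0.001638 -5.4586e-04
  Equil       0.01614       0.735
  solve Keq expr → x = -5.4586e-04; check Q = 1.7470e+05
Then add 0.3095 M of E.
Step 3:
                    A           E
  Initial     0.01614       1.045
  Change     0.002002 -6.6746e-04
  Equil       0.01815       1.044
  solve Keq expr → x = -6.6746e-04; check Q = 1.7470e+05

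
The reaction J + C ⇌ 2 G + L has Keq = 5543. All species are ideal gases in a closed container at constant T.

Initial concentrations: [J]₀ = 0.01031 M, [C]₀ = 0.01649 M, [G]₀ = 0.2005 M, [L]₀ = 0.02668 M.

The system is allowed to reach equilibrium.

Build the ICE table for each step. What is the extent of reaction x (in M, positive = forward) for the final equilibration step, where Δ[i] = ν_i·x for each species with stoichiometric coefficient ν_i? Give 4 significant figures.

x = 0.01026 M

Q₀ = 6.309 vs Keq = 5543 ⇒ Q<K, forward
Step 1:
                   J          C          G          L
  I          0.01031    0.01649     0.2005    0.02668
  C         -0.01026   -0.01026    0.02052    0.01026
  E       5.2231e-05   0.006232      0.221    0.03694
  solve Keq expr → x = 0.01026; check Q = 5543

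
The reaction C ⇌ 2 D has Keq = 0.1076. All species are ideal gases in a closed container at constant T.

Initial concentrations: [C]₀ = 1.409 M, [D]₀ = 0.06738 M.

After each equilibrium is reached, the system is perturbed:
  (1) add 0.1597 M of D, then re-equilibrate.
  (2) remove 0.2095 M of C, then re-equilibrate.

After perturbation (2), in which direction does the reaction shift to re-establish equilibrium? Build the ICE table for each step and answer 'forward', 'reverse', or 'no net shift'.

Direction: reverse

Q₀ = 0.003222 vs Keq = 0.1076 ⇒ Q<K, forward
Step 1:
                    C           D
  Initial       1.409     0.06738
  Change      -0.1503      0.3006
  Equil         1.259       0.368
  solve Keq expr → x = 0.1503; check Q = 0.1076
Then add 0.1597 M of D.
Step 2:
                    C           D
  Initial       1.259      0.5277
  Change      0.07448      -0.149
  Equil         1.333      0.3787
  solve Keq expr → x = -0.07448; check Q = 0.1076
Then remove 0.2095 M of C.
Step 3:
                    C           D
  Initial       1.124      0.3787
  Change       0.0144    -0.02881
  Equil         1.138      0.3499
  solve Keq expr → x = -0.0144; check Q = 0.1076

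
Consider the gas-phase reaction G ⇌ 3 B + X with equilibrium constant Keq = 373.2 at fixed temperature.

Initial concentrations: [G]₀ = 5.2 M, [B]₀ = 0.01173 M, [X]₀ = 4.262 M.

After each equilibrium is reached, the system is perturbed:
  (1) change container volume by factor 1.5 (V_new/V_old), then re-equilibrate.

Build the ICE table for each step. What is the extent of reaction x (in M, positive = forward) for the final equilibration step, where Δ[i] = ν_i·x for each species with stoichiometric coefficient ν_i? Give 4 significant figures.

x = 0.4441 M

Q₀ = 1.3228e-06 vs Keq = 373.2 ⇒ Q<K, forward
Step 1:
                    G           B           X
  I               5.2     0.01173       4.262
  C            -1.935       5.804       1.935
  E             3.265       5.815       6.197
  solve Keq expr → x = 1.935; check Q = 373.2
Then change container volume by factor 1.5 (V_new/V_old).
Step 2:
                    G           B           X
  I             2.177       3.877       4.131
  C           -0.4441       1.332      0.4441
  E             1.733       5.209       4.575
  solve Keq expr → x = 0.4441; check Q = 373.2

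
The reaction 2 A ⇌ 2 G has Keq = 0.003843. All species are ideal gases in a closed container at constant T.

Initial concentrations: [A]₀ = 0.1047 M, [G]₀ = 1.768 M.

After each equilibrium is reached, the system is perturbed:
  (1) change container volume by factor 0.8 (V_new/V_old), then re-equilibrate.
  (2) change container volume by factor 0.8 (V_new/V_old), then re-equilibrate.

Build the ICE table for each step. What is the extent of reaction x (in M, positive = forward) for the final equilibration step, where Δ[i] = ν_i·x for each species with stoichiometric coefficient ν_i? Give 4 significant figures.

Q₀ = 285.1 vs Keq = 0.003843 ⇒ Q>K, reverse
Step 1:
                   A          G
  init        0.1047      1.768
  Δ            1.659     -1.659
  eq           1.763     0.1093
  solve Keq expr → x = -0.8293; check Q = 0.003843
Then change container volume by factor 0.8 (V_new/V_old).
Step 2:
                   A          G
  init         2.204     0.1366
  Δ                0          0
  eq           2.204     0.1366
  solve Keq expr → x = 0; check Q = 0.003843
Then change container volume by factor 0.8 (V_new/V_old).
Step 3:
                   A          G
  init         2.755     0.1708
  Δ                0          0
  eq           2.755     0.1708
  solve Keq expr → x = 0; check Q = 0.003843

x = 0 M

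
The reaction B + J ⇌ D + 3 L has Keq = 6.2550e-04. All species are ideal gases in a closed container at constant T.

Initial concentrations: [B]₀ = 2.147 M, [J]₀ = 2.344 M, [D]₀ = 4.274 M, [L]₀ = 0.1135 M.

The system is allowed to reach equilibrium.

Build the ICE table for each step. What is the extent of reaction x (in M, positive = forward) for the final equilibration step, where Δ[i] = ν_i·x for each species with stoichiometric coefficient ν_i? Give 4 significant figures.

x = -0.007644 M

Q₀ = 0.001242 vs Keq = 6.2550e-04 ⇒ Q>K, reverse
Step 1:
                   B          J          D          L
  I            2.147      2.344      4.274     0.1135
  C         0.007644   0.007644  -0.007644   -0.02293
  E            2.155      2.352      4.266    0.09057
  solve Keq expr → x = -0.007644; check Q = 6.2550e-04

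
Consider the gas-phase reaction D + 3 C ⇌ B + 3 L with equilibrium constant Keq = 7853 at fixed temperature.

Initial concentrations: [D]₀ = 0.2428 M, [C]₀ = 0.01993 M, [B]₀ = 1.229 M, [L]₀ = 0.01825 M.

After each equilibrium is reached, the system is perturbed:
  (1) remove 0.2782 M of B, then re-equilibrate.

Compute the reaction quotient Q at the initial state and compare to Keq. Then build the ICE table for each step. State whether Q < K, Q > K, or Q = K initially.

Q₀ = 3.887 vs Keq = 7853 ⇒ Q<K, forward
Step 1:
                   D          C          B          L
  I           0.2428    0.01993      1.229    0.01825
  C        -0.005623   -0.01687   0.005623    0.01687
  E           0.2372   0.003062      1.235    0.03512
  solve Keq expr → x = 0.005623; check Q = 7853
Then remove 0.2782 M of B.
Step 2:
                   D          C          B          L
  I           0.2372   0.003062     0.9564    0.03512
  C       -7.6980e-05 -2.3094e-04 7.6980e-05 2.3094e-04
  E           0.2371   0.002831     0.9565    0.03535
  solve Keq expr → x = 7.6980e-05; check Q = 7853

Q₀ = 3.887; Q < K (proceeds forward)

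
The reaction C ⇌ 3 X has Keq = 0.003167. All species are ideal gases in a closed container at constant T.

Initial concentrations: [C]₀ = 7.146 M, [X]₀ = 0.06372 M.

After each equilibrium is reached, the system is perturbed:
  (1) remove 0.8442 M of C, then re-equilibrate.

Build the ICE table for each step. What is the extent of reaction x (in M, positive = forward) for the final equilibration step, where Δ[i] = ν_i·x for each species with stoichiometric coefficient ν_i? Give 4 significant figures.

Q₀ = 3.6205e-05 vs Keq = 0.003167 ⇒ Q<K, forward
Step 1:
                  C         X
  I           7.146   0.06372
  C        -0.07273    0.2182
  E           7.073    0.2819
  solve Keq expr → x = 0.07273; check Q = 0.003167
Then remove 0.8442 M of C.
Step 2:
                  C         X
  I           6.229    0.2819
  C        0.003879  -0.01164
  E           6.233    0.2703
  solve Keq expr → x = -0.003879; check Q = 0.003167

x = -0.003879 M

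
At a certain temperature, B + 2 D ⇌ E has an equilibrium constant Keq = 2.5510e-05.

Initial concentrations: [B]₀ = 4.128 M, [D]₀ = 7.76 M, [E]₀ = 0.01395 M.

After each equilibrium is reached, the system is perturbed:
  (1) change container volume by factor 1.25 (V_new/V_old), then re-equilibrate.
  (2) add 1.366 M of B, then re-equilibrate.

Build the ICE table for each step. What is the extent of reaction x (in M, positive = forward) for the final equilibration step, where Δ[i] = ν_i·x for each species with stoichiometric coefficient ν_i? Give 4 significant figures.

x = 0.001344 M

Q₀ = 5.6119e-05 vs Keq = 2.5510e-05 ⇒ Q>K, reverse
Step 1:
                   B          D          E
  I            4.128       7.76    0.01395
  C         0.007572    0.01514  -0.007572
  E            4.136      7.775   0.006378
  solve Keq expr → x = -0.007572; check Q = 2.5510e-05
Then change container volume by factor 1.25 (V_new/V_old).
Step 2:
                   B          D          E
  I            3.308       6.22   0.005102
  C         0.001831   0.003662  -0.001831
  E             3.31      6.224   0.003271
  solve Keq expr → x = -0.001831; check Q = 2.5510e-05
Then add 1.366 M of B.
Step 3:
                   B          D          E
  I            4.676      6.224   0.003271
  C        -0.001344  -0.002689   0.001344
  E            4.675      6.221   0.004616
  solve Keq expr → x = 0.001344; check Q = 2.5510e-05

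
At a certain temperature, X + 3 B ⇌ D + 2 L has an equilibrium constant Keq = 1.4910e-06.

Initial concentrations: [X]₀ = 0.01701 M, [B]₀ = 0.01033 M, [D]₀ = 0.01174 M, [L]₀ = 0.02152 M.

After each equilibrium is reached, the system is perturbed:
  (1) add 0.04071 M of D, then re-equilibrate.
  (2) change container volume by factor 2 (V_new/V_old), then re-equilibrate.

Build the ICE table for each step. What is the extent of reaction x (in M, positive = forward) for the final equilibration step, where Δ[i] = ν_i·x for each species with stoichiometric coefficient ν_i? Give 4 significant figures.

Q₀ = 290 vs Keq = 1.4910e-06 ⇒ Q>K, reverse
Step 1:
                   X          B          D          L
  I          0.01701    0.01033    0.01174    0.02152
  C          0.01073     0.0322   -0.01073   -0.02146
  E          0.02774    0.04253   0.001008 5.6174e-05
  solve Keq expr → x = -0.01073; check Q = 1.4910e-06
Then add 0.04071 M of D.
Step 2:
                   X          B          D          L
  I          0.02774    0.04253    0.04172 5.6174e-05
  C       2.3707e-05 7.1121e-05 -2.3707e-05 -4.7414e-05
  E          0.02777     0.0426    0.04169 8.7603e-06
  solve Keq expr → x = -2.3707e-05; check Q = 1.4910e-06
Then change container volume by factor 2 (V_new/V_old).
Step 3:
                   X          B          D          L
  I          0.01388     0.0213    0.02085 4.3802e-06
  C       6.4119e-07 1.9236e-06 -6.4119e-07 -1.2824e-06
  E          0.01388     0.0213    0.02085 3.0978e-06
  solve Keq expr → x = -6.4119e-07; check Q = 1.4910e-06

x = -6.4119e-07 M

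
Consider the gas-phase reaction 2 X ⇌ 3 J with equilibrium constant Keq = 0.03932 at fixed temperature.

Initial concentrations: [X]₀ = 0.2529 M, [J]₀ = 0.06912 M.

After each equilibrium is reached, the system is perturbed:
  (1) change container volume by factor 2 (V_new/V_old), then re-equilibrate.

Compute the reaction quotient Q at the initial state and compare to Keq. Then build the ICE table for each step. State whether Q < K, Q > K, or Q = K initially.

Q₀ = 0.005163; Q < K (proceeds forward)

Q₀ = 0.005163 vs Keq = 0.03932 ⇒ Q<K, forward
Step 1:
                  X         J
  I          0.2529   0.06912
  C        -0.03581   0.05371
  E          0.2171    0.1228
  solve Keq expr → x = 0.0179; check Q = 0.03932
Then change container volume by factor 2 (V_new/V_old).
Step 2:
                  X         J
  I          0.1085   0.06141
  C       -0.008057   0.01209
  E          0.1005    0.0735
  solve Keq expr → x = 0.004028; check Q = 0.03932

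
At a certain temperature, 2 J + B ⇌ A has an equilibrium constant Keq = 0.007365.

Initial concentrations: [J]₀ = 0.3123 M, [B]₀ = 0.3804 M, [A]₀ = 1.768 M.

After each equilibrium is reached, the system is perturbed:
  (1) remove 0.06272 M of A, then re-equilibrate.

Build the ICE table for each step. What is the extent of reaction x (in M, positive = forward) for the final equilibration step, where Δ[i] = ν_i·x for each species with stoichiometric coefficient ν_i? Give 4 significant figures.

Q₀ = 47.65 vs Keq = 0.007365 ⇒ Q>K, reverse
Step 1:
                  J         B         A
  I          0.3123    0.3804     1.768
  C           3.182     1.591    -1.591
  E           3.494     1.971    0.1772
  solve Keq expr → x = -1.591; check Q = 0.007365
Then remove 0.06272 M of A.
Step 2:
                  J         B         A
  I           3.494     1.971    0.1145
  C        -0.09762  -0.04881   0.04881
  E           3.396     1.922    0.1633
  solve Keq expr → x = 0.04881; check Q = 0.007365

x = 0.04881 M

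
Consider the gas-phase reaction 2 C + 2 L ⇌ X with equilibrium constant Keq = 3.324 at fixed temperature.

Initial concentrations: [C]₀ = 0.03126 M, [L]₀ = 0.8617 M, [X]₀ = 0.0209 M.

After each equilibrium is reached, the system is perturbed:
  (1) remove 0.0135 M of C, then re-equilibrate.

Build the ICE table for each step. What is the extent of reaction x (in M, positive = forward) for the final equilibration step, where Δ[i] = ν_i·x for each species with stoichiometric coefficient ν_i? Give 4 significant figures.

Q₀ = 28.8 vs Keq = 3.324 ⇒ Q>K, reverse
Step 1:
                  C         L         X
  I         0.03126    0.8617    0.0209
  C         0.02516   0.02516  -0.01258
  E         0.05642    0.8869  0.008321
  solve Keq expr → x = -0.01258; check Q = 3.324
Then remove 0.0135 M of C.
Step 2:
                  C         L         X
  I         0.04292    0.8869  0.008321
  C        0.004674  0.004674 -0.002337
  E         0.04759    0.8915  0.005984
  solve Keq expr → x = -0.002337; check Q = 3.324

x = -0.002337 M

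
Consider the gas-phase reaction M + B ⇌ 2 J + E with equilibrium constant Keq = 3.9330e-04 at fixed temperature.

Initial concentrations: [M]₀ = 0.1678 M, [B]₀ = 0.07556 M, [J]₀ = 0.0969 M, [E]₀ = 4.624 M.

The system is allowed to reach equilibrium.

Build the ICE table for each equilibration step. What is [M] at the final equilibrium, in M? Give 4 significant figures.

Q₀ = 3.424 vs Keq = 3.9330e-04 ⇒ Q>K, reverse
Step 1:
                    M           B           J           E
  I            0.1678     0.07556      0.0969       4.624
  C           0.04769     0.04769    -0.09539    -0.04769
  E            0.2155      0.1233    0.001511       4.576
  solve Keq expr → x = -0.04769; check Q = 3.9330e-04

[M]_eq = 0.2155 M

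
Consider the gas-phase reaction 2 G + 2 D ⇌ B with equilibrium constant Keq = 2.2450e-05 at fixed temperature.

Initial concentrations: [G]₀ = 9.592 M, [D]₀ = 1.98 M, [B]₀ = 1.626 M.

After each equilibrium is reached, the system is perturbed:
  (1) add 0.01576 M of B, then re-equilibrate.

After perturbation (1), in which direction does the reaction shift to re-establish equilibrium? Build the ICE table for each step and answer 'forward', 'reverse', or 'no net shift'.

Q₀ = 0.004508 vs Keq = 2.2450e-05 ⇒ Q>K, reverse
Step 1:
                  G         D         B
  Initial     9.592      1.98     1.626
  Change      3.069     3.069    -1.534
  Equil       12.66     5.049   0.09172
  solve Keq expr → x = -1.534; check Q = 2.2450e-05
Then add 0.01576 M of B.
Step 2:
                  G         D         B
  Initial     12.66     5.049    0.1075
  Change     0.0286    0.0286   -0.0143
  Equil       12.69     5.077   0.09318
  solve Keq expr → x = -0.0143; check Q = 2.2450e-05

Direction: reverse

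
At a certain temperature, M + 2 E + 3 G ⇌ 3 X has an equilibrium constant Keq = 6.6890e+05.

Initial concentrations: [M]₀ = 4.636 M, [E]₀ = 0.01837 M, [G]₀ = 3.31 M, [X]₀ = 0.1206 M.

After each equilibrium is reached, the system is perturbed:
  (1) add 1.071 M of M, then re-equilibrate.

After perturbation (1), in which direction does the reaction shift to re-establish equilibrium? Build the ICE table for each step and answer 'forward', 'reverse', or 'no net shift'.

Q₀ = 0.03092 vs Keq = 6.6890e+05 ⇒ Q<K, forward
Step 1:
                    M           E           G           X
  init          4.636     0.01837        3.31      0.1206
  Δ         -0.009182    -0.01836    -0.02755     0.02755
  eq            4.627  5.4503e-06       3.282      0.1481
  solve Keq expr → x = 0.009182; check Q = 6.6890e+05
Then add 1.071 M of M.
Step 2:
                    M           E           G           X
  init          5.698  5.4503e-06       3.282      0.1481
  Δ       -2.6942e-07 -5.3883e-07 -8.0825e-07  8.0825e-07
  eq            5.698  4.9114e-06       3.282      0.1481
  solve Keq expr → x = 2.6942e-07; check Q = 6.6890e+05

Direction: forward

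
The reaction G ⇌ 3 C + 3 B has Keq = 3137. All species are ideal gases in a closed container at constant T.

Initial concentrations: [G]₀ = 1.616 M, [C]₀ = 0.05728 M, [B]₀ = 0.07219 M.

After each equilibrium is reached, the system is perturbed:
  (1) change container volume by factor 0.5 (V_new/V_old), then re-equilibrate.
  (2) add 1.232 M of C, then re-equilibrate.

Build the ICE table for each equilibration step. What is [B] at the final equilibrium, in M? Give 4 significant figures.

[B]_eq = 3.746 M

Q₀ = 4.3752e-08 vs Keq = 3137 ⇒ Q<K, forward
Step 1:
                  G         C         B
  I           1.616   0.05728   0.07219
  C          -1.115     3.345     3.345
  E           0.501     3.402     3.417
  solve Keq expr → x = 1.115; check Q = 3137
Then change container volume by factor 0.5 (V_new/V_old).
Step 2:
                  G         C         B
  I           1.002     6.805     6.834
  C          0.8588    -2.576    -2.576
  E           1.861     4.228     4.258
  solve Keq expr → x = -0.8588; check Q = 3137
Then add 1.232 M of C.
Step 3:
                  G         C         B
  I           1.861      5.46     4.258
  C          0.1706   -0.5118   -0.5118
  E           2.031     4.949     3.746
  solve Keq expr → x = -0.1706; check Q = 3137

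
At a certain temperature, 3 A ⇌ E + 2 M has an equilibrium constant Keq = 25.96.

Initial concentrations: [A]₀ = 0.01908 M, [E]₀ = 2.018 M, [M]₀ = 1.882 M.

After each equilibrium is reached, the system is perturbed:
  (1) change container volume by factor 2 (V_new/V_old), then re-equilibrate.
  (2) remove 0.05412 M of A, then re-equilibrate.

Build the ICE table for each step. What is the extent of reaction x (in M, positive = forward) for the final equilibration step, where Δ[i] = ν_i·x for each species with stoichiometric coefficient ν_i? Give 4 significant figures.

x = -0.01512 M

Q₀ = 1.0290e+06 vs Keq = 25.96 ⇒ Q>K, reverse
Step 1:
                    A           E           M
  init        0.01908       2.018       1.882
  Δ            0.5302     -0.1767     -0.3535
  eq           0.5493       1.841       1.529
  solve Keq expr → x = -0.1767; check Q = 25.96
Then change container volume by factor 2 (V_new/V_old).
Step 2:
                    A           E           M
  init         0.2746      0.9206      0.7643
  Δ                 0           0           0
  eq           0.2746      0.9206      0.7643
  solve Keq expr → x = 0; check Q = 25.96
Then remove 0.05412 M of A.
Step 3:
                    A           E           M
  init         0.2205      0.9206      0.7643
  Δ           0.04536    -0.01512    -0.03024
  eq           0.2659      0.9055       0.734
  solve Keq expr → x = -0.01512; check Q = 25.96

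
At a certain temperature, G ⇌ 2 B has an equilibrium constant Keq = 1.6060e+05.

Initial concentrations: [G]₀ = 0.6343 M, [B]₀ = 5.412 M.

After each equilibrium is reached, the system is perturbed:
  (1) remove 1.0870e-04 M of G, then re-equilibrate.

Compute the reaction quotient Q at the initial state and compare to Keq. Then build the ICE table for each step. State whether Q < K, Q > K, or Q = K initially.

Q₀ = 46.18; Q < K (proceeds forward)

Q₀ = 46.18 vs Keq = 1.6060e+05 ⇒ Q<K, forward
Step 1:
                    G           B
  I            0.6343       5.412
  C            -0.634       1.268
  E        2.7785e-04        6.68
  solve Keq expr → x = 0.634; check Q = 1.6060e+05
Then remove 1.0870e-04 M of G.
Step 2:
                    G           B
  I        1.6915e-04        6.68
  C        1.0868e-04 -2.1736e-04
  E        2.7783e-04        6.68
  solve Keq expr → x = -1.0868e-04; check Q = 1.6060e+05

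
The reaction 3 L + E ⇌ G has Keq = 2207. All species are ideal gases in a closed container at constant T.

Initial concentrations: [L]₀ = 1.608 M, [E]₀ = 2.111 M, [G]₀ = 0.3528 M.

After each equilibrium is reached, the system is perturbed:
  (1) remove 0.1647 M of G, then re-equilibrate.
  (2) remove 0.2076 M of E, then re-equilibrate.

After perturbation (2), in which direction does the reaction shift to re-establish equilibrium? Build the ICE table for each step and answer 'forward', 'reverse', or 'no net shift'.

Q₀ = 0.0402 vs Keq = 2207 ⇒ Q<K, forward
Step 1:
                   L          E          G
  I            1.608      2.111     0.3528
  C           -1.545    -0.5151     0.5151
  E          0.06269      1.596     0.8679
  solve Keq expr → x = 0.5151; check Q = 2207
Then remove 0.1647 M of G.
Step 2:
                   L          E          G
  I          0.06269      1.596     0.7032
  C        -0.004191  -0.001397   0.001397
  E           0.0585      1.595     0.7046
  solve Keq expr → x = 0.001397; check Q = 2207
Then remove 0.2076 M of E.
Step 3:
                   L          E          G
  I           0.0585      1.387     0.7046
  C         0.002744 9.1479e-04 -9.1479e-04
  E          0.06125      1.388     0.7037
  solve Keq expr → x = -9.1479e-04; check Q = 2207

Direction: reverse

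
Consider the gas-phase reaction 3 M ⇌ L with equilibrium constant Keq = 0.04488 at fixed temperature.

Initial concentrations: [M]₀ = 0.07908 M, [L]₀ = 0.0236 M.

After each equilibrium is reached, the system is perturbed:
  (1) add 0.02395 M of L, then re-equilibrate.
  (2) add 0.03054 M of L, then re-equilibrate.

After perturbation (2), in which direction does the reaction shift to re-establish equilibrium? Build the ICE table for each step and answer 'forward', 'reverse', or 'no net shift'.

Direction: reverse

Q₀ = 47.72 vs Keq = 0.04488 ⇒ Q>K, reverse
Step 1:
                  M         L
  Initial   0.07908    0.0236
  Change    0.07035  -0.02345
  Equil      0.1494 1.4975e-04
  solve Keq expr → x = -0.02345; check Q = 0.04488
Then add 0.02395 M of L.
Step 2:
                  M         L
  Initial    0.1494    0.0241
  Change    0.07086  -0.02362
  Equil      0.2203 4.7978e-04
  solve Keq expr → x = -0.02362; check Q = 0.04488
Then add 0.03054 M of L.
Step 3:
                  M         L
  Initial    0.2203   0.03102
  Change    0.08907  -0.02969
  Equil      0.3094  0.001329
  solve Keq expr → x = -0.02969; check Q = 0.04488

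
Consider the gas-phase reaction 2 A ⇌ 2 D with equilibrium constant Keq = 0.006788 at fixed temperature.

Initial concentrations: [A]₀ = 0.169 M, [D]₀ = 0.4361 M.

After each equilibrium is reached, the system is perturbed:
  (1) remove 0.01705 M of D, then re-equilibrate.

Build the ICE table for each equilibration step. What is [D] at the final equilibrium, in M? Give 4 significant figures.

[D]_eq = 0.04476 M

Q₀ = 6.659 vs Keq = 0.006788 ⇒ Q>K, reverse
Step 1:
                    A           D
  I             0.169      0.4361
  C              0.39       -0.39
  E             0.559     0.04606
  solve Keq expr → x = -0.195; check Q = 0.006788
Then remove 0.01705 M of D.
Step 2:
                    A           D
  I             0.559     0.02901
  C          -0.01575     0.01575
  E            0.5433     0.04476
  solve Keq expr → x = 0.007876; check Q = 0.006788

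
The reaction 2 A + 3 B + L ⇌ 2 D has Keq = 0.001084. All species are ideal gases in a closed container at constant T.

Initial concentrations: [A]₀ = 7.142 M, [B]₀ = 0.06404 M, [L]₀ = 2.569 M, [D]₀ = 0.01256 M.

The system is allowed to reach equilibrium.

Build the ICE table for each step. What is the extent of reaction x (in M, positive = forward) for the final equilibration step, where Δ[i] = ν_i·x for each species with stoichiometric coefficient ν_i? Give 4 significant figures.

Q₀ = 0.004584 vs Keq = 0.001084 ⇒ Q>K, reverse
Step 1:
                    A           B           L           D
  Initial       7.142     0.06404       2.569     0.01256
  Change     0.005276    0.007915    0.002638   -0.005276
  Equil         7.147     0.07195       2.572    0.007284
  solve Keq expr → x = -0.002638; check Q = 0.001084

x = -0.002638 M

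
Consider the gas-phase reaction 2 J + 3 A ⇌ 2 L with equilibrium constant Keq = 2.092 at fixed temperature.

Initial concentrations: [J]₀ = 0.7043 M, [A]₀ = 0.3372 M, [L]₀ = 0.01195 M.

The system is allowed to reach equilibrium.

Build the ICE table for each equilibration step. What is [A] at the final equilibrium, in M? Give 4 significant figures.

[A]_eq = 0.2176 M

Q₀ = 0.007509 vs Keq = 2.092 ⇒ Q<K, forward
Step 1:
                  J         A         L
  Initial    0.7043    0.3372   0.01195
  Change   -0.07974   -0.1196   0.07974
  Equil      0.6246    0.2176   0.09169
  solve Keq expr → x = 0.03987; check Q = 2.092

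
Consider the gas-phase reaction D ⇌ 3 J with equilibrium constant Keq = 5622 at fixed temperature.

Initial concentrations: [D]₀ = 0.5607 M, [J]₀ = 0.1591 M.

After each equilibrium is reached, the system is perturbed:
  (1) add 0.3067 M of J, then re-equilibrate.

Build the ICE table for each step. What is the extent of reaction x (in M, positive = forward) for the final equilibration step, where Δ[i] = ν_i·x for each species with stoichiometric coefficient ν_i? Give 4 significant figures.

x = -6.4545e-04 M

Q₀ = 0.007183 vs Keq = 5622 ⇒ Q<K, forward
Step 1:
                  D         J
  I          0.5607    0.1591
  C         -0.5596     1.679
  E        0.001104     1.838
  solve Keq expr → x = 0.5596; check Q = 5622
Then add 0.3067 M of J.
Step 2:
                  D         J
  I        0.001104     2.145
  C       6.4545e-04 -0.001936
  E         0.00175     2.143
  solve Keq expr → x = -6.4545e-04; check Q = 5622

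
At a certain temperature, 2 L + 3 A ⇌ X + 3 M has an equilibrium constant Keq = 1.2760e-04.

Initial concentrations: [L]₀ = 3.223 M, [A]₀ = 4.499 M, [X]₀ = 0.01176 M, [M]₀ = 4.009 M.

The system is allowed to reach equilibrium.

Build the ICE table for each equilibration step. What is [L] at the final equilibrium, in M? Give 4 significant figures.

Q₀ = 8.0103e-04 vs Keq = 1.2760e-04 ⇒ Q>K, reverse
Step 1:
                  L         A         X         M
  Initial     3.223     4.499   0.01176     4.009
  Change    0.01957   0.02935 -0.009783  -0.02935
  Equil       3.243     4.528  0.001977      3.98
  solve Keq expr → x = -0.009783; check Q = 1.2760e-04

[L]_eq = 3.243 M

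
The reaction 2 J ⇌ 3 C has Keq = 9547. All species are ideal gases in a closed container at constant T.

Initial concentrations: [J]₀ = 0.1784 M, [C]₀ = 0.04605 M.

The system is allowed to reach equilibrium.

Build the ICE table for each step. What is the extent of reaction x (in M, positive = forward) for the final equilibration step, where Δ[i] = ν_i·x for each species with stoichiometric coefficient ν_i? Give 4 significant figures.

Q₀ = 0.003068 vs Keq = 9547 ⇒ Q<K, forward
Step 1:
                  J         C
  Initial    0.1784   0.04605
  Change    -0.1766    0.2649
  Equil    0.001775     0.311
  solve Keq expr → x = 0.08831; check Q = 9547

x = 0.08831 M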